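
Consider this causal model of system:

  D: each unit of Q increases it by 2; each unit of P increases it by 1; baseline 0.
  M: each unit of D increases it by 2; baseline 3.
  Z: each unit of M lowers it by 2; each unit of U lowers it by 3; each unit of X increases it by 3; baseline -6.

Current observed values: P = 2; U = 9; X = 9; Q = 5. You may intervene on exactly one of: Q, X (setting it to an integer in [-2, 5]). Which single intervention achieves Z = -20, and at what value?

set Q = 0

Intervening on Q: with other inputs at their observed values, Z = -8*Q - 20. Solving for -20 gives Q = 0, within [-2, 5].
Intervening on X: Z = 3*X - 87. Reaching -20 requires X = 67/3, not an integer.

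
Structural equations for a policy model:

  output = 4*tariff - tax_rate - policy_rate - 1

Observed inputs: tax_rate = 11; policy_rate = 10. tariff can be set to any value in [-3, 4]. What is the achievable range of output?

Substituting into the output equation gives output = 4*tariff - 22.
Linear in tariff, so extremes are at the endpoints: tariff = -3 gives output = -34; tariff = 4 gives output = -6.

-34 to -6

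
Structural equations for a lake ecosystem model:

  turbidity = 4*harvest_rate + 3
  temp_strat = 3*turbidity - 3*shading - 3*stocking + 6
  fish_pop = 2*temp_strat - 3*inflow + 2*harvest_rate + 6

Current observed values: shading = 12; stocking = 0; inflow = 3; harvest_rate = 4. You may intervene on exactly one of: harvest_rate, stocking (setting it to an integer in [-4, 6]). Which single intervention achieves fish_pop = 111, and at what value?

Intervening on harvest_rate: with other inputs at their observed values, fish_pop = 26*harvest_rate - 45. Solving for 111 gives harvest_rate = 6, within [-4, 6].
Intervening on stocking: fish_pop = -6*stocking + 59. Reaching 111 requires stocking = -26/3, not an integer.

set harvest_rate = 6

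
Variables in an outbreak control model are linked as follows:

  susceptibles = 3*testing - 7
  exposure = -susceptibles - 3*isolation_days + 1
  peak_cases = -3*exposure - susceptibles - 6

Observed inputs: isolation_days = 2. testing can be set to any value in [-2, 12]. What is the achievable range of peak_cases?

-17 to 67

Substituting into the exposure equation gives exposure = -3*testing + 2.
peak_cases becomes 6*testing - 5.
Linear in testing, so extremes are at the endpoints: testing = -2 gives peak_cases = -17; testing = 12 gives peak_cases = 67.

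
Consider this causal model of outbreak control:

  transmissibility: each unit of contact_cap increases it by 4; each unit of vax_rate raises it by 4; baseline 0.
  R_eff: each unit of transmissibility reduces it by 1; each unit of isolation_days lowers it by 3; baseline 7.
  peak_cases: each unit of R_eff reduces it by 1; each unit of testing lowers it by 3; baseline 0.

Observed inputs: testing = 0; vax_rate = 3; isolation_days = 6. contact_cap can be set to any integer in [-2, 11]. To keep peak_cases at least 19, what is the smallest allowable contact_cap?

Substituting into the transmissibility equation gives transmissibility = 4*contact_cap + 12.
This gives R_eff = -4*contact_cap - 23.
This gives peak_cases = 4*contact_cap + 23.
Require 4*contact_cap + 23 ≥ 19, so contact_cap ≥ -1.
The smallest integer in [-2, 11] satisfying this is -1.

contact_cap = -1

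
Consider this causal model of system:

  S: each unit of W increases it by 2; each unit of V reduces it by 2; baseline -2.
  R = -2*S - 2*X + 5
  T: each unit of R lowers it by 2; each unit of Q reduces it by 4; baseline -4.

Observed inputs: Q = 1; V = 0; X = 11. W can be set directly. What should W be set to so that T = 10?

W = -1

Substituting into the S equation gives S = 2*W - 2.
Substituting into the R equation gives R = -4*W - 13.
Substituting into the T equation gives T = 8*W + 18.
Solve 8*W + 18 = 10: W = (10 - 18) / 8 = -1.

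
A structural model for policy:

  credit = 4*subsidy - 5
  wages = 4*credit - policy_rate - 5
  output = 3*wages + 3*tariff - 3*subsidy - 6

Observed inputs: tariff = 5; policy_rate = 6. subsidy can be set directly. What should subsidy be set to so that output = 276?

subsidy = 8

Substituting into the wages equation gives wages = 16*subsidy - 31.
Substituting into the output equation gives output = 45*subsidy - 84.
Solve 45*subsidy - 84 = 276: subsidy = (276 + 84) / 45 = 8.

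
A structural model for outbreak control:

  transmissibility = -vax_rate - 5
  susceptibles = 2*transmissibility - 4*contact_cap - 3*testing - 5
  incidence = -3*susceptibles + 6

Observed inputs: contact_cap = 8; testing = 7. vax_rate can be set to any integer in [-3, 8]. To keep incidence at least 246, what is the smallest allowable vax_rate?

vax_rate = 6

Substituting into the susceptibles equation gives susceptibles = -2*vax_rate - 68.
Substituting into the incidence equation gives incidence = 6*vax_rate + 210.
Require 6*vax_rate + 210 ≥ 246, so vax_rate ≥ 6.
The smallest integer in [-3, 8] satisfying this is 6.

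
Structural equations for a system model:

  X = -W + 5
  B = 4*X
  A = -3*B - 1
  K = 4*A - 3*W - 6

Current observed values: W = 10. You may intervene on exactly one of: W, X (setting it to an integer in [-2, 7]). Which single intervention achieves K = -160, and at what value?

set W = 2

Intervening on W: with other inputs at their observed values, K = 45*W - 250. Solving for -160 gives W = 2, within [-2, 7].
Intervening on X: K = -48*X - 40. Reaching -160 requires X = 5/2, not an integer.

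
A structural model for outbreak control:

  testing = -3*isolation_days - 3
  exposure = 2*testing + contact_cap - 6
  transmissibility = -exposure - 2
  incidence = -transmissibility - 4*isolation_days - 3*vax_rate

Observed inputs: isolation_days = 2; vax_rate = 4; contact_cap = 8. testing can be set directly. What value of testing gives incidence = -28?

testing = -6

Intervening on testing fixes its value directly, overriding its dependence on isolation_days.
Substituting into the exposure equation gives exposure = 2*testing + 2.
transmissibility becomes -2*testing - 4.
So incidence = 2*testing - 16.
Solve 2*testing - 16 = -28: testing = (-28 + 16) / 2 = -6.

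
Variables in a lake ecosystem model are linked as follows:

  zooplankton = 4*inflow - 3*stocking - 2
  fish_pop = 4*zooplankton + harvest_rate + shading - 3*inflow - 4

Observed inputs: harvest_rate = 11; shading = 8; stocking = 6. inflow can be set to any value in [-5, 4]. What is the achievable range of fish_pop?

Substituting into the zooplankton equation gives zooplankton = 4*inflow - 20.
So fish_pop = 13*inflow - 65.
Linear in inflow, so extremes are at the endpoints: inflow = -5 gives fish_pop = -130; inflow = 4 gives fish_pop = -13.

-130 to -13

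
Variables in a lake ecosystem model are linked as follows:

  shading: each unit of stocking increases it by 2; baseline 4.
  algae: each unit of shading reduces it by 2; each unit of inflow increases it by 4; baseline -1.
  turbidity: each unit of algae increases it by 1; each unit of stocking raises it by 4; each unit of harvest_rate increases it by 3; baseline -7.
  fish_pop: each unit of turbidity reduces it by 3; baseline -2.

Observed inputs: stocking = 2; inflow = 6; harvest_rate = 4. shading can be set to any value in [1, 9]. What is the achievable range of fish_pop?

-104 to -56

Intervening on shading fixes its value directly, overriding its dependence on stocking.
Substituting into the algae equation gives algae = -2*shading + 23.
turbidity becomes -2*shading + 36.
So fish_pop = 6*shading - 110.
Linear in shading, so extremes are at the endpoints: shading = 1 gives fish_pop = -104; shading = 9 gives fish_pop = -56.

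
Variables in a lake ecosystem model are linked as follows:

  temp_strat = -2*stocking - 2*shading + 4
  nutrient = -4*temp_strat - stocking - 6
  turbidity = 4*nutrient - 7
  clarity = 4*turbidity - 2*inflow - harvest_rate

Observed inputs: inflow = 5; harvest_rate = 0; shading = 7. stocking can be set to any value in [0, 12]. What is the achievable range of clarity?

Substituting into the temp_strat equation gives temp_strat = -2*stocking - 10.
This gives nutrient = 7*stocking + 34.
turbidity becomes 28*stocking + 129.
Substituting into the clarity equation gives clarity = 112*stocking + 506.
Linear in stocking, so extremes are at the endpoints: stocking = 0 gives clarity = 506; stocking = 12 gives clarity = 1850.

506 to 1850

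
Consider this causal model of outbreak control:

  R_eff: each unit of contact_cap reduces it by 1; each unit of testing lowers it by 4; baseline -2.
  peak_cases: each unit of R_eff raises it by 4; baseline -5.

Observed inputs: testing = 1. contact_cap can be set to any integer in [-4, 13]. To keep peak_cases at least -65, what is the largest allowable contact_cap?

Substituting into the R_eff equation gives R_eff = -contact_cap - 6.
This gives peak_cases = -4*contact_cap - 29.
Require -4*contact_cap - 29 ≥ -65, so contact_cap ≤ 9.
The largest integer in [-4, 13] satisfying this is 9.

contact_cap = 9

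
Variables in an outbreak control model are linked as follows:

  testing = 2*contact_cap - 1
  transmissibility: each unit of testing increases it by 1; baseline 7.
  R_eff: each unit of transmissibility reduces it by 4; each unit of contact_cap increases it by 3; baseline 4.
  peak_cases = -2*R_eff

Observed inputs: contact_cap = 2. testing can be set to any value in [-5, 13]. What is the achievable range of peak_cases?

-4 to 140

Intervening on testing fixes its value directly, overriding its dependence on contact_cap.
Substituting into the R_eff equation gives R_eff = -4*testing - 18.
Substituting into the peak_cases equation gives peak_cases = 8*testing + 36.
Linear in testing, so extremes are at the endpoints: testing = -5 gives peak_cases = -4; testing = 13 gives peak_cases = 140.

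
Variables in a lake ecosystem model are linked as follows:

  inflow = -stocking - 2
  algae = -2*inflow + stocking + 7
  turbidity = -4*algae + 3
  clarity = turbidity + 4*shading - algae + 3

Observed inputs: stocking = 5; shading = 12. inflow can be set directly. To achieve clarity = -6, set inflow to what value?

Intervening on inflow fixes its value directly, overriding its dependence on stocking.
Substituting into the algae equation gives algae = -2*inflow + 12.
So turbidity = 8*inflow - 45.
clarity becomes 10*inflow - 6.
Solve 10*inflow - 6 = -6: inflow = (-6 + 6) / 10 = 0.

inflow = 0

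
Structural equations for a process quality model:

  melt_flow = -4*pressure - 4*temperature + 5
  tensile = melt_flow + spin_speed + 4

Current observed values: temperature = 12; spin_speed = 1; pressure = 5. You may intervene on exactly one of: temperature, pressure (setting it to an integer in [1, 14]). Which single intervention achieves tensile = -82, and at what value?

Intervening on temperature: tensile = -4*temperature - 10. Reaching -82 requires temperature = 18, outside [1, 14].
Intervening on pressure: with other inputs at their observed values, tensile = -4*pressure - 38. Solving for -82 gives pressure = 11, within [1, 14].

set pressure = 11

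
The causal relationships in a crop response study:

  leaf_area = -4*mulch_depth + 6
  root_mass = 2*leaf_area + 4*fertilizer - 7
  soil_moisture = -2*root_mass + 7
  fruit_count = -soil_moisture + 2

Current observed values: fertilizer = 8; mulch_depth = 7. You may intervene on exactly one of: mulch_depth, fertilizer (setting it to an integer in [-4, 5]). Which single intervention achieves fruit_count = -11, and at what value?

Intervening on mulch_depth: with other inputs at their observed values, fruit_count = -16*mulch_depth + 69. Solving for -11 gives mulch_depth = 5, within [-4, 5].
Intervening on fertilizer: fruit_count = 8*fertilizer - 107. Reaching -11 requires fertilizer = 12, outside [-4, 5].

set mulch_depth = 5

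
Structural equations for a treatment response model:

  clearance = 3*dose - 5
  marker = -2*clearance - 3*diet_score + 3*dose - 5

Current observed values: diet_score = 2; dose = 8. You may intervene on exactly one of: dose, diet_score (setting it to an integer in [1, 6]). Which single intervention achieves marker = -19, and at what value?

Intervening on dose: with other inputs at their observed values, marker = -3*dose - 1. Solving for -19 gives dose = 6, within [1, 6].
Intervening on diet_score: marker = -3*diet_score - 19. Reaching -19 requires diet_score = 0, outside [1, 6].

set dose = 6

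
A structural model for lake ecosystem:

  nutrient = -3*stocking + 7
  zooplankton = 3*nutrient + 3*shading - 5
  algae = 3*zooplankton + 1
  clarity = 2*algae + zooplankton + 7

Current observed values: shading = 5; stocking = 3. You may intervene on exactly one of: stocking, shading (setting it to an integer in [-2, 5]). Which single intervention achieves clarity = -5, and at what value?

set shading = 3

Intervening on stocking: clarity = -63*stocking + 226. Reaching -5 requires stocking = 11/3, not an integer.
Intervening on shading: with other inputs at their observed values, clarity = 21*shading - 68. Solving for -5 gives shading = 3, within [-2, 5].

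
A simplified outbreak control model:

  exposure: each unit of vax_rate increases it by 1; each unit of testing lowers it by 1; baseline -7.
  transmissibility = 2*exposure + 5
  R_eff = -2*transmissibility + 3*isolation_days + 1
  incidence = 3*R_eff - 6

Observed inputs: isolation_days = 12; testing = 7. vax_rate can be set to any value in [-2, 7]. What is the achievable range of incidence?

Substituting into the exposure equation gives exposure = vax_rate - 14.
Substituting into the transmissibility equation gives transmissibility = 2*vax_rate - 23.
R_eff becomes -4*vax_rate + 83.
Substituting into the incidence equation gives incidence = -12*vax_rate + 243.
Linear in vax_rate, so extremes are at the endpoints: vax_rate = -2 gives incidence = 267; vax_rate = 7 gives incidence = 159.

159 to 267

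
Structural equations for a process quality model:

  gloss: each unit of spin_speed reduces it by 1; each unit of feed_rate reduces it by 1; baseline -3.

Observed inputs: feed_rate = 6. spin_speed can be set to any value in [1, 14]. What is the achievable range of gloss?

Substituting into the gloss equation gives gloss = -spin_speed - 9.
Linear in spin_speed, so extremes are at the endpoints: spin_speed = 1 gives gloss = -10; spin_speed = 14 gives gloss = -23.

-23 to -10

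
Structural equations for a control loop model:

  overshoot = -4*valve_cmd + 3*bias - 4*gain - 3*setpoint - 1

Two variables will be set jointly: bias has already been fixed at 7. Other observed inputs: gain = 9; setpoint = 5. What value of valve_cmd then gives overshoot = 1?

valve_cmd = -8

With bias held at 7:
Substituting into the overshoot equation gives overshoot = -4*valve_cmd - 31.
Solve -4*valve_cmd - 31 = 1: valve_cmd = (1 + 31) / -4 = -8.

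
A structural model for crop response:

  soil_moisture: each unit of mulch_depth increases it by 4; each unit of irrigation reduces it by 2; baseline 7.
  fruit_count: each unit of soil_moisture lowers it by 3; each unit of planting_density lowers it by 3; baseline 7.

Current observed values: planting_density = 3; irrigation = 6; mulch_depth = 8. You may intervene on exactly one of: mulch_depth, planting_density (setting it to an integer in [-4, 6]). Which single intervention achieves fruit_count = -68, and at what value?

Intervening on mulch_depth: fruit_count = -12*mulch_depth + 13. Reaching -68 requires mulch_depth = 27/4, not an integer.
Intervening on planting_density: with other inputs at their observed values, fruit_count = -3*planting_density - 74. Solving for -68 gives planting_density = -2, within [-4, 6].

set planting_density = -2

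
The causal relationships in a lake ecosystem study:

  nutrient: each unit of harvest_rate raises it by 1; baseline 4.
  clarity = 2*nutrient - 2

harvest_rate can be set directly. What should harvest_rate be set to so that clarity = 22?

Substituting into the clarity equation gives clarity = 2*harvest_rate + 6.
Solve 2*harvest_rate + 6 = 22: harvest_rate = (22 - 6) / 2 = 8.

harvest_rate = 8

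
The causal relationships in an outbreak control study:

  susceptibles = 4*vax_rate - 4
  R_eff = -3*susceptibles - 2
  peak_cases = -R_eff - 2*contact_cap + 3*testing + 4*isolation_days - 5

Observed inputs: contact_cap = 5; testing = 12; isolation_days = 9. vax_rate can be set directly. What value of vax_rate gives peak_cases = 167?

Substituting into the R_eff equation gives R_eff = -12*vax_rate + 10.
So peak_cases = 12*vax_rate + 47.
Solve 12*vax_rate + 47 = 167: vax_rate = (167 - 47) / 12 = 10.

vax_rate = 10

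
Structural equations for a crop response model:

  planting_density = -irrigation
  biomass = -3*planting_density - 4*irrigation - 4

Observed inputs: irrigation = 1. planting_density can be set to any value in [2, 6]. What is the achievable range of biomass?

-26 to -14

Intervening on planting_density fixes its value directly, overriding its dependence on irrigation.
Substituting into the biomass equation gives biomass = -3*planting_density - 8.
Linear in planting_density, so extremes are at the endpoints: planting_density = 2 gives biomass = -14; planting_density = 6 gives biomass = -26.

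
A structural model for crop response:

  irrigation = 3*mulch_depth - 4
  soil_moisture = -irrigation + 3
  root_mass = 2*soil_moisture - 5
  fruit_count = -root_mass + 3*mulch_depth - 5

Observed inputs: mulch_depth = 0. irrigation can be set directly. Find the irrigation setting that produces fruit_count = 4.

irrigation = 5

Intervening on irrigation fixes its value directly, overriding its dependence on mulch_depth.
Substituting into the root_mass equation gives root_mass = -2*irrigation + 1.
Substituting into the fruit_count equation gives fruit_count = 2*irrigation - 6.
Solve 2*irrigation - 6 = 4: irrigation = (4 + 6) / 2 = 5.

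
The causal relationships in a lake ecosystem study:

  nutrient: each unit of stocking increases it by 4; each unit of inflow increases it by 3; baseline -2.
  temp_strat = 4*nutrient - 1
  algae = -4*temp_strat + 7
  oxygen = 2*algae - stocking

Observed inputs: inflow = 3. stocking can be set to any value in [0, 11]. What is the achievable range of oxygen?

Substituting into the nutrient equation gives nutrient = 4*stocking + 7.
Substituting into the temp_strat equation gives temp_strat = 16*stocking + 27.
Substituting into the algae equation gives algae = -64*stocking - 101.
oxygen becomes -129*stocking - 202.
Linear in stocking, so extremes are at the endpoints: stocking = 0 gives oxygen = -202; stocking = 11 gives oxygen = -1621.

-1621 to -202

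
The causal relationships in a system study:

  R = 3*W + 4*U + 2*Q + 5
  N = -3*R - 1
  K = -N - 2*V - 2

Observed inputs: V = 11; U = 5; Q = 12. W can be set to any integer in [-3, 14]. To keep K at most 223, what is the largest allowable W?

W = 11

Substituting into the R equation gives R = 3*W + 49.
N becomes -9*W - 148.
Substituting into the K equation gives K = 9*W + 124.
Require 9*W + 124 ≤ 223, so W ≤ 11.
The largest integer in [-3, 14] satisfying this is 11.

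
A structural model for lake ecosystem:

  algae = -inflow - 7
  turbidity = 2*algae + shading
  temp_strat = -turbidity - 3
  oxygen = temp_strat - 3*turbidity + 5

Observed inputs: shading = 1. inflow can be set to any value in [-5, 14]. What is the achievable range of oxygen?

Substituting into the turbidity equation gives turbidity = -2*inflow - 13.
This gives temp_strat = 2*inflow + 10.
So oxygen = 8*inflow + 54.
Linear in inflow, so extremes are at the endpoints: inflow = -5 gives oxygen = 14; inflow = 14 gives oxygen = 166.

14 to 166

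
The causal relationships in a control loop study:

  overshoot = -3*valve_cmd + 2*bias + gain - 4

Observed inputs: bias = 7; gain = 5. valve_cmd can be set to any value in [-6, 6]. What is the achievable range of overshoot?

-3 to 33

Substituting into the overshoot equation gives overshoot = -3*valve_cmd + 15.
Linear in valve_cmd, so extremes are at the endpoints: valve_cmd = -6 gives overshoot = 33; valve_cmd = 6 gives overshoot = -3.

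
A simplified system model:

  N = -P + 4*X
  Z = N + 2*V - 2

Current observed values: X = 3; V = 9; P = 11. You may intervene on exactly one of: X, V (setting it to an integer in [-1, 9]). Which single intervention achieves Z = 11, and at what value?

Intervening on X: Z = 4*X + 5. Reaching 11 requires X = 3/2, not an integer.
Intervening on V: with other inputs at their observed values, Z = 2*V - 1. Solving for 11 gives V = 6, within [-1, 9].

set V = 6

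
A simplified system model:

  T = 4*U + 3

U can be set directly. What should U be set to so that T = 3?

Solve 4*U + 3 = 3: U = (3 - 3) / 4 = 0.

U = 0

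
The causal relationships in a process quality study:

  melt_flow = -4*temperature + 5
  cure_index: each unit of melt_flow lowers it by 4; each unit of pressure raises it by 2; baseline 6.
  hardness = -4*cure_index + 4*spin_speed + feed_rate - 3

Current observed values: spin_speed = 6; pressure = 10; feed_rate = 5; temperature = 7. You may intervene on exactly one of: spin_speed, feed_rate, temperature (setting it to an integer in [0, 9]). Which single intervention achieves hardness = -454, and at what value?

set spin_speed = 4

Intervening on spin_speed: with other inputs at their observed values, hardness = 4*spin_speed - 470. Solving for -454 gives spin_speed = 4, within [0, 9].
Intervening on feed_rate: hardness = feed_rate - 451. Reaching -454 requires feed_rate = -3, outside [0, 9].
Intervening on temperature: hardness = -64*temperature + 2. Reaching -454 requires temperature = 57/8, not an integer.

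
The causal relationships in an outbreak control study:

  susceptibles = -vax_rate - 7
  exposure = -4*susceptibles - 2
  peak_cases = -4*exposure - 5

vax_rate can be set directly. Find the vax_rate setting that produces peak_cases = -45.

Substituting into the exposure equation gives exposure = 4*vax_rate + 26.
peak_cases becomes -16*vax_rate - 109.
Solve -16*vax_rate - 109 = -45: vax_rate = (-45 + 109) / -16 = -4.

vax_rate = -4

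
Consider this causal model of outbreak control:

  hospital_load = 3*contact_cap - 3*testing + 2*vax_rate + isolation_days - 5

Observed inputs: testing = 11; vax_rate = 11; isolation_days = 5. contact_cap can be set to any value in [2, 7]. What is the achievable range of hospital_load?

Substituting into the hospital_load equation gives hospital_load = 3*contact_cap - 11.
Linear in contact_cap, so extremes are at the endpoints: contact_cap = 2 gives hospital_load = -5; contact_cap = 7 gives hospital_load = 10.

-5 to 10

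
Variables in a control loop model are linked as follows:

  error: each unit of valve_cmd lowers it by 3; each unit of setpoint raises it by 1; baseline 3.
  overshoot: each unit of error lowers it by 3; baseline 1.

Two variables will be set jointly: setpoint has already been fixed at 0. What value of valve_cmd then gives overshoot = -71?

valve_cmd = -7

With setpoint held at 0:
Substituting into the error equation gives error = -3*valve_cmd + 3.
Substituting into the overshoot equation gives overshoot = 9*valve_cmd - 8.
Solve 9*valve_cmd - 8 = -71: valve_cmd = (-71 + 8) / 9 = -7.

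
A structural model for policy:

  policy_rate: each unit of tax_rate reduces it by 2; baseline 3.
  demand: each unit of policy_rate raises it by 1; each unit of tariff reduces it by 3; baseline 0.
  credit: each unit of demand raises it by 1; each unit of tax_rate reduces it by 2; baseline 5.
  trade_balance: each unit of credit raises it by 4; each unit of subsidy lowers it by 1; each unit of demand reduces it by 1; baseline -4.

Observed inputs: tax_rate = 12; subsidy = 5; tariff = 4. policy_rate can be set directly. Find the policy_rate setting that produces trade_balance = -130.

policy_rate = -3

Intervening on policy_rate fixes its value directly, overriding its dependence on tax_rate.
Substituting into the demand equation gives demand = policy_rate - 12.
credit becomes policy_rate - 31.
This gives trade_balance = 3*policy_rate - 121.
Solve 3*policy_rate - 121 = -130: policy_rate = (-130 + 121) / 3 = -3.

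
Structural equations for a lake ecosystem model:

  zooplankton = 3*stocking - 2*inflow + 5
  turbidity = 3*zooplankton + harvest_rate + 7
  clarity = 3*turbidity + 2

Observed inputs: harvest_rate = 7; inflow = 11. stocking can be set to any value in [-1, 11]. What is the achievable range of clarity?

Substituting into the zooplankton equation gives zooplankton = 3*stocking - 17.
Substituting into the turbidity equation gives turbidity = 9*stocking - 37.
Substituting into the clarity equation gives clarity = 27*stocking - 109.
Linear in stocking, so extremes are at the endpoints: stocking = -1 gives clarity = -136; stocking = 11 gives clarity = 188.

-136 to 188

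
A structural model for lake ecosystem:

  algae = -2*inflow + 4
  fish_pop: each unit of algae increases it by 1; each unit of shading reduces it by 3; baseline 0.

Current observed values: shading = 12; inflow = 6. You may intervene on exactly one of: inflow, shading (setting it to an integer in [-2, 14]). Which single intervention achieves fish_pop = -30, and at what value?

Intervening on inflow: with other inputs at their observed values, fish_pop = -2*inflow - 32. Solving for -30 gives inflow = -1, within [-2, 14].
Intervening on shading: fish_pop = -3*shading - 8. Reaching -30 requires shading = 22/3, not an integer.

set inflow = -1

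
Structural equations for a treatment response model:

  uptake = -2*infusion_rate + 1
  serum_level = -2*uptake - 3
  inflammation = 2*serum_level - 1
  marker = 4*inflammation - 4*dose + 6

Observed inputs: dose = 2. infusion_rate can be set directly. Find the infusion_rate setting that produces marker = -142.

Substituting into the serum_level equation gives serum_level = 4*infusion_rate - 5.
inflammation becomes 8*infusion_rate - 11.
So marker = 32*infusion_rate - 46.
Solve 32*infusion_rate - 46 = -142: infusion_rate = (-142 + 46) / 32 = -3.

infusion_rate = -3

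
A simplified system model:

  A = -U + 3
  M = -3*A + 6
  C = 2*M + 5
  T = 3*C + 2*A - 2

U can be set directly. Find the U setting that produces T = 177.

Substituting into the M equation gives M = 3*U - 3.
This gives C = 6*U - 1.
T becomes 16*U + 1.
Solve 16*U + 1 = 177: U = (177 - 1) / 16 = 11.

U = 11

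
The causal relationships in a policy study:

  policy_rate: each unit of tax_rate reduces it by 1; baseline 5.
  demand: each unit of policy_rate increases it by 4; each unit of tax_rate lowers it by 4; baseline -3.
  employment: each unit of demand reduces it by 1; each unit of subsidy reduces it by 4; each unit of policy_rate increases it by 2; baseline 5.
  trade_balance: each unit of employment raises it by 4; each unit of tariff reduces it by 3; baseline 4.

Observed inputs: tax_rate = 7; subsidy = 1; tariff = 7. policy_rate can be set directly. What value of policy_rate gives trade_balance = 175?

Intervening on policy_rate fixes its value directly, overriding its dependence on tax_rate.
Substituting into the demand equation gives demand = 4*policy_rate - 31.
So employment = -2*policy_rate + 32.
Substituting into the trade_balance equation gives trade_balance = -8*policy_rate + 111.
Solve -8*policy_rate + 111 = 175: policy_rate = (175 - 111) / -8 = -8.

policy_rate = -8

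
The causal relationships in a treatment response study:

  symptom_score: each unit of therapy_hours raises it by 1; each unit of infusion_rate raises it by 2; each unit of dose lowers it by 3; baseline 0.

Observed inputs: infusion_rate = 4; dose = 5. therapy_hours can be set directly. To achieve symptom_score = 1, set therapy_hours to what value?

Substituting into the symptom_score equation gives symptom_score = therapy_hours - 7.
Solve therapy_hours - 7 = 1: therapy_hours = (1 + 7) / 1 = 8.

therapy_hours = 8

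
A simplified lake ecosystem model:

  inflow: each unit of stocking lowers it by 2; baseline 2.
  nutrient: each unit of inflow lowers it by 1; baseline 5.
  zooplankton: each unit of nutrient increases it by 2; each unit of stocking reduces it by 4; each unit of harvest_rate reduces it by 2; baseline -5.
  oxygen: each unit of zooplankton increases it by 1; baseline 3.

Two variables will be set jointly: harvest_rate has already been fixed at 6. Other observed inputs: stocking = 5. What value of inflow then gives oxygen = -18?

With harvest_rate held at 6:
Intervening on inflow fixes its value directly, overriding its dependence on stocking.
Substituting into the zooplankton equation gives zooplankton = -2*inflow - 27.
oxygen becomes -2*inflow - 24.
Solve -2*inflow - 24 = -18: inflow = (-18 + 24) / -2 = -3.

inflow = -3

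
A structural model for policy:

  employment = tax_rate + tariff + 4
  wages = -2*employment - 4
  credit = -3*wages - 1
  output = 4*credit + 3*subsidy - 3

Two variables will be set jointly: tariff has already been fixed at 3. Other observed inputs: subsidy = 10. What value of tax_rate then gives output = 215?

With tariff held at 3:
Substituting into the employment equation gives employment = tax_rate + 7.
This gives wages = -2*tax_rate - 18.
Substituting into the credit equation gives credit = 6*tax_rate + 53.
output becomes 24*tax_rate + 239.
Solve 24*tax_rate + 239 = 215: tax_rate = (215 - 239) / 24 = -1.

tax_rate = -1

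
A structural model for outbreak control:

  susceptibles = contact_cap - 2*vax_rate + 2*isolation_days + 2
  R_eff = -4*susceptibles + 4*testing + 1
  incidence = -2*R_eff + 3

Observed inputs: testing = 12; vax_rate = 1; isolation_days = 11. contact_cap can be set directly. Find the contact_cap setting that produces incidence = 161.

contact_cap = 10

Substituting into the susceptibles equation gives susceptibles = contact_cap + 22.
This gives R_eff = -4*contact_cap - 39.
Substituting into the incidence equation gives incidence = 8*contact_cap + 81.
Solve 8*contact_cap + 81 = 161: contact_cap = (161 - 81) / 8 = 10.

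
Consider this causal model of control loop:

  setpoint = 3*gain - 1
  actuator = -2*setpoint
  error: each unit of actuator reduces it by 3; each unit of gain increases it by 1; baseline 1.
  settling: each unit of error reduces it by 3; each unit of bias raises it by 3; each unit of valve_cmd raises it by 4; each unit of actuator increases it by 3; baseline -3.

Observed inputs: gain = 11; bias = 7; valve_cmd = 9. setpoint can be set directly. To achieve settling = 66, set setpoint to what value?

Intervening on setpoint fixes its value directly, overriding its dependence on gain.
Substituting into the error equation gives error = 6*setpoint + 12.
Substituting into the settling equation gives settling = -24*setpoint + 18.
Solve -24*setpoint + 18 = 66: setpoint = (66 - 18) / -24 = -2.

setpoint = -2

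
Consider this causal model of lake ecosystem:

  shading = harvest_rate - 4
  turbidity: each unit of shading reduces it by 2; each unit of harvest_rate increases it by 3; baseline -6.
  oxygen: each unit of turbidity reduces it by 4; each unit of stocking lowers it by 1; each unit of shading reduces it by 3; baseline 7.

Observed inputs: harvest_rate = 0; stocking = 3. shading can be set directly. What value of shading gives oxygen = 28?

shading = 0

Intervening on shading fixes its value directly, overriding its dependence on harvest_rate.
Substituting into the turbidity equation gives turbidity = -2*shading - 6.
Substituting into the oxygen equation gives oxygen = 5*shading + 28.
Solve 5*shading + 28 = 28: shading = (28 - 28) / 5 = 0.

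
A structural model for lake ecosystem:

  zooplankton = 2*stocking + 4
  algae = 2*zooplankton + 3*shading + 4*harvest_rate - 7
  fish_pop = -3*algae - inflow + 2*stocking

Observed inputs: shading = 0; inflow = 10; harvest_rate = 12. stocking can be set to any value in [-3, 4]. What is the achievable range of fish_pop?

-197 to -127

Substituting into the algae equation gives algae = 4*stocking + 49.
Substituting into the fish_pop equation gives fish_pop = -10*stocking - 157.
Linear in stocking, so extremes are at the endpoints: stocking = -3 gives fish_pop = -127; stocking = 4 gives fish_pop = -197.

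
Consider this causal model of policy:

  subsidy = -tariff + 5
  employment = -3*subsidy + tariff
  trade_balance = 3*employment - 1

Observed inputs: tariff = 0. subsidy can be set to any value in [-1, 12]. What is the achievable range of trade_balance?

-109 to 8

Intervening on subsidy fixes its value directly, overriding its dependence on tariff.
Substituting into the employment equation gives employment = -3*subsidy.
Substituting into the trade_balance equation gives trade_balance = -9*subsidy - 1.
Linear in subsidy, so extremes are at the endpoints: subsidy = -1 gives trade_balance = 8; subsidy = 12 gives trade_balance = -109.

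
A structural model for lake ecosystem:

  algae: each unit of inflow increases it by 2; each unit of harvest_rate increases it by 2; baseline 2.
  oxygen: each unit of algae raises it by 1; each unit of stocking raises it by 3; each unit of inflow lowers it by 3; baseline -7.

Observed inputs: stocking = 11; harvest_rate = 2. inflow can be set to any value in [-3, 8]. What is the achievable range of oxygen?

Substituting into the algae equation gives algae = 2*inflow + 6.
Substituting into the oxygen equation gives oxygen = -inflow + 32.
Linear in inflow, so extremes are at the endpoints: inflow = -3 gives oxygen = 35; inflow = 8 gives oxygen = 24.

24 to 35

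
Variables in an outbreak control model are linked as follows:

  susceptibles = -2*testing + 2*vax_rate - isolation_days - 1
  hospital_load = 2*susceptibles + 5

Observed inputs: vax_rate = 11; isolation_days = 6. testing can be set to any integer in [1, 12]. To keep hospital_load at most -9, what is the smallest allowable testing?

Substituting into the susceptibles equation gives susceptibles = -2*testing + 15.
Substituting into the hospital_load equation gives hospital_load = -4*testing + 35.
Require -4*testing + 35 ≤ -9, so testing ≥ 11.
The smallest integer in [1, 12] satisfying this is 11.

testing = 11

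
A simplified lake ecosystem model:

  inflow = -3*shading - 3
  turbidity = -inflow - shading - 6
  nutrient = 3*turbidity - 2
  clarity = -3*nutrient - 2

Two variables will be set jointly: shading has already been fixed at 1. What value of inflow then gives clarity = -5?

With shading held at 1:
Intervening on inflow fixes its value directly, overriding its dependence on shading.
Substituting into the turbidity equation gives turbidity = -inflow - 7.
Substituting into the nutrient equation gives nutrient = -3*inflow - 23.
So clarity = 9*inflow + 67.
Solve 9*inflow + 67 = -5: inflow = (-5 - 67) / 9 = -8.

inflow = -8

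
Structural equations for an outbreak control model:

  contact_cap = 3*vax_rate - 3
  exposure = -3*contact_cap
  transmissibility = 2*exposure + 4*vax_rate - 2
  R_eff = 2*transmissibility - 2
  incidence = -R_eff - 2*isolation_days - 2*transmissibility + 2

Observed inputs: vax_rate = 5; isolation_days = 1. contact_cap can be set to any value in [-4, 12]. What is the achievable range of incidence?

-166 to 218

Intervening on contact_cap fixes its value directly, overriding its dependence on vax_rate.
Substituting into the transmissibility equation gives transmissibility = -6*contact_cap + 18.
Substituting into the R_eff equation gives R_eff = -12*contact_cap + 34.
So incidence = 24*contact_cap - 70.
Linear in contact_cap, so extremes are at the endpoints: contact_cap = -4 gives incidence = -166; contact_cap = 12 gives incidence = 218.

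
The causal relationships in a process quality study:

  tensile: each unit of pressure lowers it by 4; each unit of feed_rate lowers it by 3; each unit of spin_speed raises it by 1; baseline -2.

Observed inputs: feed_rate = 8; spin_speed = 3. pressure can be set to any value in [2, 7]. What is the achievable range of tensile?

-51 to -31

Substituting into the tensile equation gives tensile = -4*pressure - 23.
Linear in pressure, so extremes are at the endpoints: pressure = 2 gives tensile = -31; pressure = 7 gives tensile = -51.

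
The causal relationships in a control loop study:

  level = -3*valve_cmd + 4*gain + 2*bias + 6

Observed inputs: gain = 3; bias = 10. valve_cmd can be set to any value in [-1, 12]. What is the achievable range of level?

Substituting into the level equation gives level = -3*valve_cmd + 38.
Linear in valve_cmd, so extremes are at the endpoints: valve_cmd = -1 gives level = 41; valve_cmd = 12 gives level = 2.

2 to 41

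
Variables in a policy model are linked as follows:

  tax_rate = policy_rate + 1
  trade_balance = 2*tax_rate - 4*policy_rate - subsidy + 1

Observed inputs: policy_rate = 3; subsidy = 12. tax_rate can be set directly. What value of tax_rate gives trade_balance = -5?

Intervening on tax_rate fixes its value directly, overriding its dependence on policy_rate.
Substituting into the trade_balance equation gives trade_balance = 2*tax_rate - 23.
Solve 2*tax_rate - 23 = -5: tax_rate = (-5 + 23) / 2 = 9.

tax_rate = 9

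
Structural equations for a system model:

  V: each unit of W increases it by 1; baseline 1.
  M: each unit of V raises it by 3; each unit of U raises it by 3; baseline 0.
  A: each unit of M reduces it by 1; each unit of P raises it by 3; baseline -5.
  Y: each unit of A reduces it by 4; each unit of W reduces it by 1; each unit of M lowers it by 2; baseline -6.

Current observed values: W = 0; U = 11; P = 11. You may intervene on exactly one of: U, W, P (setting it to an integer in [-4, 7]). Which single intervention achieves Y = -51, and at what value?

Intervening on U: Y = 6*U - 112. Reaching -51 requires U = 61/6, not an integer.
Intervening on W: with other inputs at their observed values, Y = 5*W - 46. Solving for -51 gives W = -1, within [-4, 7].
Intervening on P: Y = -12*P + 86. Reaching -51 requires P = 137/12, not an integer.

set W = -1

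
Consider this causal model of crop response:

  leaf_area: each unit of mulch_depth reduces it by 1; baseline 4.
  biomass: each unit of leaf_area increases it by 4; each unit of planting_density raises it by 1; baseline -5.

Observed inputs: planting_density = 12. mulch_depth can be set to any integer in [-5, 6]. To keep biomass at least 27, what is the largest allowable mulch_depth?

Substituting into the biomass equation gives biomass = -4*mulch_depth + 23.
Require -4*mulch_depth + 23 ≥ 27, so mulch_depth ≤ -1.
The largest integer in [-5, 6] satisfying this is -1.

mulch_depth = -1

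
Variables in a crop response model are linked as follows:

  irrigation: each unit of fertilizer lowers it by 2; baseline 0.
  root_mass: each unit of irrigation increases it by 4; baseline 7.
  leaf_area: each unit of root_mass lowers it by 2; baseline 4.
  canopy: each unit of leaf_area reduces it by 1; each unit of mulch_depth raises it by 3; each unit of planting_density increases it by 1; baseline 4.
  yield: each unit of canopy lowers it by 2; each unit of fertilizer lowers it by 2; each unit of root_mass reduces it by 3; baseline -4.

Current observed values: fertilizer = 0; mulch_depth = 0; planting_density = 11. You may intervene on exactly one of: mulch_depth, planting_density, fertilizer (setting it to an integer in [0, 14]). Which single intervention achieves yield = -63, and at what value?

set planting_density = 5

Intervening on mulch_depth: yield = -6*mulch_depth - 75. Reaching -63 requires mulch_depth = -2, outside [0, 14].
Intervening on planting_density: with other inputs at their observed values, yield = -2*planting_density - 53. Solving for -63 gives planting_density = 5, within [0, 14].
Intervening on fertilizer: yield = 54*fertilizer - 75. Reaching -63 requires fertilizer = 2/9, not an integer.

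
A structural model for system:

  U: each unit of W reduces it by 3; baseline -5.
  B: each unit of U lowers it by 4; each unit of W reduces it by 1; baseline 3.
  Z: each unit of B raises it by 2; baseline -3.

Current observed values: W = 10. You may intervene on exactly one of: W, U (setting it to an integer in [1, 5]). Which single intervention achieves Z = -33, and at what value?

Intervening on W: Z = 22*W + 43. Reaching -33 requires W = -38/11, not an integer.
Intervening on U: with other inputs at their observed values, Z = -8*U - 17. Solving for -33 gives U = 2, within [1, 5].

set U = 2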